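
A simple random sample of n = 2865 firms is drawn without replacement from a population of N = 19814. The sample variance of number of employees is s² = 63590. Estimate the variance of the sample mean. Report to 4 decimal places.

18.9861

Under SRS without replacement, Var(ȳ) = (1 − f)·s²/n with f = n/N = 2865/19814 = 0.14459473.
Var(ȳ) = (1 − 0.14459473)·63590/2865 = 0.85540527·22.195462 = 18.986116.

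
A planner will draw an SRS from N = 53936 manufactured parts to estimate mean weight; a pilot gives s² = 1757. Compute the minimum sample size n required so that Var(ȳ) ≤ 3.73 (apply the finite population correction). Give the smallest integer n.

467

Without fpc, n₀ = s²/D = 1757/3.73 = 471.0456.
With fpc, (1 − n/N)·s²/n ≤ D requires n ≥ n₀/(1 + n₀/N) = 471.0456/(1 + 471.0456/53936) = 466.9674.
Rounding up, n = 467.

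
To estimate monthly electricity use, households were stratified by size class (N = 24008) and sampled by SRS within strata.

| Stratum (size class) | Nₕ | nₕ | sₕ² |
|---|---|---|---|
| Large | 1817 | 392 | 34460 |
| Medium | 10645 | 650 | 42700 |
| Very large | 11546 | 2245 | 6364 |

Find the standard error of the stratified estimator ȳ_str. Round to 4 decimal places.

Var(ȳ_str) = Σₕ Wₕ²(1 − fₕ)sₕ²/nₕ with Wₕ = Nₕ/N, N = 24008.
Large: Wₕ = 0.07568311; term = 0.07568311²·(1 − 0.21574023)·34460/392 = 0.39489991.
Medium: Wₕ = 0.44339387; term = 0.44339387²·(1 − 0.06106153)·42700/650 = 12.126376.
Very large: Wₕ = 0.48092303; term = 0.48092303²·(1 − 0.19443963)·6364/2245 = 0.52815702.
Sum = 13.049433.
SE = √(13.049433) = 3.6124.

3.6124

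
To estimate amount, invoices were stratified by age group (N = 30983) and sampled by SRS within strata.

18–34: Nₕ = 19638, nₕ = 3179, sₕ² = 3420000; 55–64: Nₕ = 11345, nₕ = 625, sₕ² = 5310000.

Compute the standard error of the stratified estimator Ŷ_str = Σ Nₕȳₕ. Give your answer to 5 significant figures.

1.1752 × 10^6

Var(Ŷ_str) = Σₕ Nₕ²(1 − fₕ)sₕ²/nₕ.
18–34: 19638²·(1 − 3179/19638)·3420000/3179 = 3.4772529 × 10^11.
55–64: 11345²·(1 − 625/11345)·5310000/625 = 1.0332699 × 10^12.
Sum = 1.3809952 × 10^12.
SE = √(1.3809952 × 10^12) = 1.1752 × 10^6.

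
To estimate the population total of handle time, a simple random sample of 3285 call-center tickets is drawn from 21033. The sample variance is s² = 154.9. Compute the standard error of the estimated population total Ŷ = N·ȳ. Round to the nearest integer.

4195

Var(Ŷ) = N²·Var(ȳ) = N²·(1 − n/N)·s²/n.
f = 3285/21033 = 0.15618314; Var(ȳ) = 0.84381686·154.9/3285 = 0.039789112.
Var(Ŷ) = 21033² · 0.039789112 = 1.7602189 × 10^7.
SE(Ŷ) = √(1.7602189 × 10^7) = 4195.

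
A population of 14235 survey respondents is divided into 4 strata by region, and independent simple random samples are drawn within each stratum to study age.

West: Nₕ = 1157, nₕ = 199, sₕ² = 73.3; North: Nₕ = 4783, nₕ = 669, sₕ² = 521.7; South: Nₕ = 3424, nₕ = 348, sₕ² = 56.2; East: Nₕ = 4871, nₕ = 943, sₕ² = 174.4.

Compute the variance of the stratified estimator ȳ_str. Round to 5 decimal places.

0.10360

Var(ȳ_str) = Σₕ Wₕ²(1 − fₕ)sₕ²/nₕ with Wₕ = Nₕ/N, N = 14235.
West: Wₕ = 0.08127854; term = 0.08127854²·(1 − 0.17199654)·73.3/199 = 0.0020148134.
North: Wₕ = 0.33600281; term = 0.33600281²·(1 − 0.13987037)·521.7/669 = 0.0757259.
South: Wₕ = 0.24053390; term = 0.24053390²·(1 − 0.10163551)·56.2/348 = 0.0083938696.
East: Wₕ = 0.34218476; term = 0.34218476²·(1 − 0.19359474)·174.4/943 = 0.017462622.
Sum = 0.10359721.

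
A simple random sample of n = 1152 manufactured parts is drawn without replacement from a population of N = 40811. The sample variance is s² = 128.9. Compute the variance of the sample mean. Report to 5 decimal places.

Under SRS without replacement, Var(ȳ) = (1 − f)·s²/n with f = n/N = 1152/40811 = 0.02822768.
Var(ȳ) = (1 − 0.02822768)·128.9/1152 = 0.97177232·0.11189236 = 0.1087339.

0.10873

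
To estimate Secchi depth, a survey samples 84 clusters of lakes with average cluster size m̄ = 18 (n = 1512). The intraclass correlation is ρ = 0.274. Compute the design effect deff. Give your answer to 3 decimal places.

deff = 1 + (18 − 1)·0.274 = 1 + 4.658 = 5.658.

5.658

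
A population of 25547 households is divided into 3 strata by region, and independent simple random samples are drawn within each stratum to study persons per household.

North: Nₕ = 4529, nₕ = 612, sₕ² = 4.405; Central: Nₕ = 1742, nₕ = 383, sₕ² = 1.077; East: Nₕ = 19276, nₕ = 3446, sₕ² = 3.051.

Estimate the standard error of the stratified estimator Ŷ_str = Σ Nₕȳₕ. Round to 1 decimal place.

Var(Ŷ_str) = Σₕ Nₕ²(1 − fₕ)sₕ²/nₕ.
North: 4529²·(1 − 612/4529)·4.405/612 = 127688.09.
Central: 1742²·(1 − 383/1742)·1.077/383 = 6657.0917.
East: 19276²·(1 − 3446/19276)·3.051/3446 = 270162.31.
Sum = 404507.49.
SE = √(404507.49) = 636.0.

636.0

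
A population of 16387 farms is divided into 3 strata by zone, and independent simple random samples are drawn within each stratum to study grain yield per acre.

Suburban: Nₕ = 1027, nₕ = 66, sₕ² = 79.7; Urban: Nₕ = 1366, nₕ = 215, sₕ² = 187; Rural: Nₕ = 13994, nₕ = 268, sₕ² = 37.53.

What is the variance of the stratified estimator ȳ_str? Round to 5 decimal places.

Var(ȳ_str) = Σₕ Wₕ²(1 − fₕ)sₕ²/nₕ with Wₕ = Nₕ/N, N = 16387.
Suburban: Wₕ = 0.06267163; term = 0.06267163²·(1 − 0.06426485)·79.7/66 = 0.0044382249.
Urban: Wₕ = 0.08335876; term = 0.08335876²·(1 − 0.15739385)·187/215 = 0.0050924909.
Rural: Wₕ = 0.85396961; term = 0.85396961²·(1 − 0.01915106)·37.53/268 = 0.1001684.
Sum = 0.10969912.

0.10970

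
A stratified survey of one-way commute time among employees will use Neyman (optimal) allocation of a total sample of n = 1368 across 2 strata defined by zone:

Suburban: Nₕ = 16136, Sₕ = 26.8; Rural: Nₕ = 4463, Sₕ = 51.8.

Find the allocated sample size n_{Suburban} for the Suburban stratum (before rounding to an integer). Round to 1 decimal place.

Neyman allocation: nₕ = n·NₕSₕ / Σⱼ NⱼSⱼ.
Σ NⱼSⱼ = 16136·26.8 + 4463·51.8 = 663628.2.
n_{Suburban} = 1368·16136·26.8 / 663628.2 = 891.4.

891.4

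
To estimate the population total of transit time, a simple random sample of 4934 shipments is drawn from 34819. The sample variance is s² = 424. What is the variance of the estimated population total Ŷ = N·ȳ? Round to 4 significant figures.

Var(Ŷ) = N²·Var(ȳ) = N²·(1 − n/N)·s²/n.
f = 4934/34819 = 0.14170424; Var(ȳ) = 0.85829576·424/4934 = 0.073757074.
Var(Ŷ) = 34819² · 0.073757074 = 8.942033 × 10^7.

8.942 × 10^7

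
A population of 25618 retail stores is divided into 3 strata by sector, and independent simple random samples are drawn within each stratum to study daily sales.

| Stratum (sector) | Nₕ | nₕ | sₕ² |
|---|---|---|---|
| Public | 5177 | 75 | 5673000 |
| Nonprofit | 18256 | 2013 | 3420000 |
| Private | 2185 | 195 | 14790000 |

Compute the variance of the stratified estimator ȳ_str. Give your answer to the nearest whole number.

4314

Var(ȳ_str) = Σₕ Wₕ²(1 − fₕ)sₕ²/nₕ with Wₕ = Nₕ/N, N = 25618.
Public: Wₕ = 0.20208447; term = 0.20208447²·(1 − 0.01448715)·5673000/75 = 3044.2457.
Nonprofit: Wₕ = 0.71262394; term = 0.71262394²·(1 − 0.11026512)·3420000/2013 = 767.65089.
Private: Wₕ = 0.08529159; term = 0.08529159²·(1 − 0.08924485)·14790000/195 = 502.51339.
Sum = 4314.41.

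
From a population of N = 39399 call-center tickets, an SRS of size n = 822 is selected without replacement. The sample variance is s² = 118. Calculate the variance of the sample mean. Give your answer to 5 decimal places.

0.14056

Under SRS without replacement, Var(ȳ) = (1 − f)·s²/n with f = n/N = 822/39399 = 0.02086347.
Var(ȳ) = (1 − 0.02086347)·118/822 = 0.97913653·0.14355231 = 0.14055731.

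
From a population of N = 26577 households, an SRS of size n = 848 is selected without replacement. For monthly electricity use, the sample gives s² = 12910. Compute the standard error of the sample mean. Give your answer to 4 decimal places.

Under SRS without replacement, Var(ȳ) = (1 − f)·s²/n with f = n/N = 848/26577 = 0.03190729.
Var(ȳ) = (1 − 0.03190729)·12910/848 = 0.96809271·15.224057 = 14.738298.
SE(ȳ) = √(14.738298) = 3.8390.

3.8390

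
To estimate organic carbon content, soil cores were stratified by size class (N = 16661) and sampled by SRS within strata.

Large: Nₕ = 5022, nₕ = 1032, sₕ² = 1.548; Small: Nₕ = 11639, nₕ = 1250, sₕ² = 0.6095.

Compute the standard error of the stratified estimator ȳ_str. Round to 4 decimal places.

Var(ȳ_str) = Σₕ Wₕ²(1 − fₕ)sₕ²/nₕ with Wₕ = Nₕ/N, N = 16661.
Large: Wₕ = 0.30142248; term = 0.30142248²·(1 − 0.20549582)·1.548/1032 = 1.0827763 × 10^-4.
Small: Wₕ = 0.69857752; term = 0.69857752²·(1 − 0.10739754)·0.6095/1250 = 2.1239827 × 10^-4.
Sum = 3.206759 × 10^-4.
SE = √(3.206759 × 10^-4) = 0.0179.

0.0179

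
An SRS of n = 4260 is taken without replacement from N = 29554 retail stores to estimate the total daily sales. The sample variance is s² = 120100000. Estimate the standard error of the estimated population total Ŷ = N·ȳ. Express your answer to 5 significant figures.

Var(Ŷ) = N²·Var(ȳ) = N²·(1 − n/N)·s²/n.
f = 4260/29554 = 0.14414292; Var(ȳ) = 0.85585708·120100000/4260 = 24128.741.
Var(Ŷ) = 29554² · 24128.741 = 2.1074981 × 10^13.
SE(Ŷ) = √(2.1074981 × 10^13) = 4.5907 × 10^6.

4.5907 × 10^6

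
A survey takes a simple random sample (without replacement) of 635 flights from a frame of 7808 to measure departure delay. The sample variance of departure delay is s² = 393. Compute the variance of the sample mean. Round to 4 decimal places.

0.5686

Under SRS without replacement, Var(ȳ) = (1 − f)·s²/n with f = n/N = 635/7808 = 0.08132684.
Var(ȳ) = (1 − 0.08132684)·393/635 = 0.91867316·0.61889764 = 0.56856465.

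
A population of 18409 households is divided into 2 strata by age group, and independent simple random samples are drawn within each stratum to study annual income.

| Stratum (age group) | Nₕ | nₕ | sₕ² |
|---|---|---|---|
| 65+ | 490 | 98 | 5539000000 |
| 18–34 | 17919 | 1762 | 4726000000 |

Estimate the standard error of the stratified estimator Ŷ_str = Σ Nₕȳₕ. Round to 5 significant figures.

Var(Ŷ_str) = Σₕ Nₕ²(1 − fₕ)sₕ²/nₕ.
65+: 490²·(1 − 98/490)·5539000000/98 = 1.085644 × 10^13.
18–34: 17919²·(1 − 1762/17919)·4726000000/1762 = 7.7653728 × 10^14.
Sum = 7.8739372 × 10^14.
SE = √(7.8739372 × 10^14) = 2.8061 × 10^7.

2.8061 × 10^7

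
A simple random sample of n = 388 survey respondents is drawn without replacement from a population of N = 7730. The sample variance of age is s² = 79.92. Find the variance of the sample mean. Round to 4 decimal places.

0.1956

Under SRS without replacement, Var(ȳ) = (1 − f)·s²/n with f = n/N = 388/7730 = 0.05019405.
Var(ȳ) = (1 − 0.05019405)·79.92/388 = 0.94980595·0.20597938 = 0.19564044.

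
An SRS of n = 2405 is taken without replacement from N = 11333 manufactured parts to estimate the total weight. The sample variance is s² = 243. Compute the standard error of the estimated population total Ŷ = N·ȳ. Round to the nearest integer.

Var(Ŷ) = N²·Var(ȳ) = N²·(1 − n/N)·s²/n.
f = 2405/11333 = 0.21221212; Var(ȳ) = 0.78778788·243/2405 = 0.079597694.
Var(Ŷ) = 11333² · 0.079597694 = 1.022328 × 10^7.
SE(Ŷ) = √(1.022328 × 10^7) = 3197.

3197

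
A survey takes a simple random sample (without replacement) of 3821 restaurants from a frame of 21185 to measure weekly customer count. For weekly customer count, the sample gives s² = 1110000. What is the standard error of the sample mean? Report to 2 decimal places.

Under SRS without replacement, Var(ȳ) = (1 − f)·s²/n with f = n/N = 3821/21185 = 0.18036346.
Var(ȳ) = (1 − 0.18036346)·1110000/3821 = 0.81963654·290.49987 = 238.10431.
SE(ȳ) = √(238.10431) = 15.43.

15.43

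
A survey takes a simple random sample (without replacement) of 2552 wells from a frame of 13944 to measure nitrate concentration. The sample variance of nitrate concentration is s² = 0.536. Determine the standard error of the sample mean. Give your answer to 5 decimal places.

0.01310

Under SRS without replacement, Var(ȳ) = (1 − f)·s²/n with f = n/N = 2552/13944 = 0.18301779.
Var(ȳ) = (1 − 0.18301779)·0.536/2552 = 0.81698221·2.1003135 × 10^-4 = 1.7159188 × 10^-4.
SE(ȳ) = √(1.7159188 × 10^-4) = 0.01310.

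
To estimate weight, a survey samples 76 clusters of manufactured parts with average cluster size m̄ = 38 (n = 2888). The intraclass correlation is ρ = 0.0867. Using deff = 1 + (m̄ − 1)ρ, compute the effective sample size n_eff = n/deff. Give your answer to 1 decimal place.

deff = 1 + (38 − 1)·0.0867 = 1 + 3.2079 = 4.2079.
n_eff = 2888 / 4.2079 = 686.3.

686.3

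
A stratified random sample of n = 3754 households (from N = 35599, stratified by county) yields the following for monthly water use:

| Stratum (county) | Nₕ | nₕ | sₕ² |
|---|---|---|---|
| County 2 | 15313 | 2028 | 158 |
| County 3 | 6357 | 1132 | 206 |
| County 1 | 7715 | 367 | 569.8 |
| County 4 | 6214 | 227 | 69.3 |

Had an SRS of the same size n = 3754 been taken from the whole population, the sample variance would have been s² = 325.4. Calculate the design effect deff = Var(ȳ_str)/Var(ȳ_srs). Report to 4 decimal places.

Var(ȳ_str) = Σ Wₕ²(1−fₕ)sₕ²/nₕ with Wₕ = Nₕ/35599:
  County 2: (15313/35599)²·(1−2028/15313)·158/2028 = 0.012506488
  County 3: (6357/35599)²·(1−1132/6357)·206/1132 = 0.0047696192
  County 1: (7715/35599)²·(1−367/7715)·569.8/367 = 0.069452177
  County 4: (6214/35599)²·(1−227/6214)·69.3/227 = 0.0089621516
  → Var(ȳ_str) = 0.095690436.
Var(ȳ_srs) = (1 − 3754/35599)·325.4/3754 = 0.077540168.
deff = 0.095690436 / 0.077540168 = 1.2341.

1.2341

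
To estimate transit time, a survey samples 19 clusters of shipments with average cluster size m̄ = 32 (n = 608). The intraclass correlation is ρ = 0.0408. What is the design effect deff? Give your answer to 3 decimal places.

2.265

deff = 1 + (32 − 1)·0.0408 = 1 + 1.2648 = 2.2648.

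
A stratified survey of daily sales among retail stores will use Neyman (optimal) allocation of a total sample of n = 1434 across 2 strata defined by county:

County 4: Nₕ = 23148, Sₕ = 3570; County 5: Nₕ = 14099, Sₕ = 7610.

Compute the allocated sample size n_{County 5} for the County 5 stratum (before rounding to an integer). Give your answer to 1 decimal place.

Neyman allocation: nₕ = n·NₕSₕ / Σⱼ NⱼSⱼ.
Σ NⱼSⱼ = 23148·3570 + 14099·7610 = 1.8993175 × 10^8.
n_{County 5} = 1434·14099·7610 / (1.8993175 × 10^8) = 810.1.

810.1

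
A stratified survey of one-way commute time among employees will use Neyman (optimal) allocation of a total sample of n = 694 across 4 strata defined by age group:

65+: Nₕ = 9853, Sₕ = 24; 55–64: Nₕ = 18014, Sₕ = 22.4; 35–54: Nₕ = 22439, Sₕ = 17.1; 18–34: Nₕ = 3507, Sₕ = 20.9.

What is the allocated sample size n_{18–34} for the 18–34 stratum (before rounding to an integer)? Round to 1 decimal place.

Neyman allocation: nₕ = n·NₕSₕ / Σⱼ NⱼSⱼ.
Σ NⱼSⱼ = 9853·24 + 18014·22.4 + 22439·17.1 + 3507·20.9 = 1.0969888 × 10^6.
n_{18–34} = 694·3507·20.9 / (1.0969888 × 10^6) = 46.4.

46.4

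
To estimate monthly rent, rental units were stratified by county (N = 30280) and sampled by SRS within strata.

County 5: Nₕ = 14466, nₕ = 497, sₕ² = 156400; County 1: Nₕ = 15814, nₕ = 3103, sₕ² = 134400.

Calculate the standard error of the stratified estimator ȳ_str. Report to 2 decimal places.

Var(ȳ_str) = Σₕ Wₕ²(1 − fₕ)sₕ²/nₕ with Wₕ = Nₕ/N, N = 30280.
County 5: Wₕ = 0.47774108; term = 0.47774108²·(1 − 0.03435642)·156400/497 = 69.355738.
County 1: Wₕ = 0.52225892; term = 0.52225892²·(1 − 0.19621854)·134400/3103 = 9.4957048.
Sum = 78.851443.
SE = √(78.851443) = 8.88.

8.88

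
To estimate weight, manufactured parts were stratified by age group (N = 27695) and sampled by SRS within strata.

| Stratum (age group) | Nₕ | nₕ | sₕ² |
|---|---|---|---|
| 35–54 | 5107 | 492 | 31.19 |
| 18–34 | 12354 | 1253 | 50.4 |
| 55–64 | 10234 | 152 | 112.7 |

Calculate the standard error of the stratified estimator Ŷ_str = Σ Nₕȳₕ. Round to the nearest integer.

9139

Var(Ŷ_str) = Σₕ Nₕ²(1 − fₕ)sₕ²/nₕ.
35–54: 5107²·(1 − 492/5107)·31.19/492 = 1.4941281 × 10^6.
18–34: 12354²·(1 − 1253/12354)·50.4/1253 = 5.5163164 × 10^6.
55–64: 10234²·(1 − 152/10234)·112.7/152 = 7.6501937 × 10^7.
Sum = 8.3512382 × 10^7.
SE = √(8.3512382 × 10^7) = 9139.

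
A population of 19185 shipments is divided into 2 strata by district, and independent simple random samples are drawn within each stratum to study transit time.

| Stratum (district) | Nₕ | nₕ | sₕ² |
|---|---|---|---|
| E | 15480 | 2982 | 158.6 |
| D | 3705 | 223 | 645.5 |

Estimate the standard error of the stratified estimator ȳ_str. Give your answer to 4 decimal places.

0.3597

Var(ȳ_str) = Σₕ Wₕ²(1 − fₕ)sₕ²/nₕ with Wₕ = Nₕ/N, N = 19185.
E: Wₕ = 0.80688038; term = 0.80688038²·(1 − 0.19263566)·158.6/2982 = 0.02795654.
D: Wₕ = 0.19311962; term = 0.19311962²·(1 − 0.06018893)·645.5/223 = 0.10145764.
Sum = 0.12941418.
SE = √(0.12941418) = 0.3597.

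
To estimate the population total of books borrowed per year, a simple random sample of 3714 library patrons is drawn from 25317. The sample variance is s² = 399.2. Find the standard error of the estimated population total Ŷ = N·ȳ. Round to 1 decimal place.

7667.2

Var(Ŷ) = N²·Var(ȳ) = N²·(1 − n/N)·s²/n.
f = 3714/25317 = 0.14669985; Var(ȳ) = 0.85330015·399.2/3714 = 0.09171713.
Var(Ŷ) = 25317² · 0.09171713 = 5.8786139 × 10^7.
SE(Ŷ) = √(5.8786139 × 10^7) = 7667.2.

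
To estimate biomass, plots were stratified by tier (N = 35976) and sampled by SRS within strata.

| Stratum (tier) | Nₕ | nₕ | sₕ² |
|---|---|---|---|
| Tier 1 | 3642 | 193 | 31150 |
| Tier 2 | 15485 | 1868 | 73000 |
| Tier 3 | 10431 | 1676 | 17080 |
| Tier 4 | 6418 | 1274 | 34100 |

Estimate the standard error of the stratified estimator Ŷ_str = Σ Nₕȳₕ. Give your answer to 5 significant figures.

Var(Ŷ_str) = Σₕ Nₕ²(1 − fₕ)sₕ²/nₕ.
Tier 1: 3642²·(1 − 193/3642)·31150/193 = 2.027374 × 10^9.
Tier 2: 15485²·(1 − 1868/15485)·73000/1868 = 8.2402167 × 10^9.
Tier 3: 10431²·(1 − 1676/10431)·17080/1676 = 9.306705 × 10^8.
Tier 4: 6418²·(1 − 1274/6418)·34100/1274 = 8.8366087 × 10^8.
Sum = 1.2081922 × 10^10.
SE = √(1.2081922 × 10^10) = 109920.

109920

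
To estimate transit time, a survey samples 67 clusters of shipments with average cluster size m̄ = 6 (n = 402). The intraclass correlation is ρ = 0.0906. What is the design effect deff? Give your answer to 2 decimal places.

deff = 1 + (6 − 1)·0.0906 = 1 + 0.453 = 1.453.

1.45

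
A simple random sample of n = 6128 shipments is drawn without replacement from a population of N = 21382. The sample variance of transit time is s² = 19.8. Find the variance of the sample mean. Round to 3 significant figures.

0.00231

Under SRS without replacement, Var(ȳ) = (1 − f)·s²/n with f = n/N = 6128/21382 = 0.28659620.
Var(ȳ) = (1 − 0.28659620)·19.8/6128 = 0.71340380·0.0032310705 = 0.002305058.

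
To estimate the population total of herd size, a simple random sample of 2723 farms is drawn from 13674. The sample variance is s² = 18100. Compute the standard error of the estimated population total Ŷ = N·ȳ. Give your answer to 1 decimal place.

31549.3

Var(Ŷ) = N²·Var(ȳ) = N²·(1 − n/N)·s²/n.
f = 2723/13674 = 0.19913705; Var(ȳ) = 0.80086295·18100/2723 = 5.3234004.
Var(Ŷ) = 13674² · 5.3234004 = 9.9536023 × 10^8.
SE(Ŷ) = √(9.9536023 × 10^8) = 31549.3.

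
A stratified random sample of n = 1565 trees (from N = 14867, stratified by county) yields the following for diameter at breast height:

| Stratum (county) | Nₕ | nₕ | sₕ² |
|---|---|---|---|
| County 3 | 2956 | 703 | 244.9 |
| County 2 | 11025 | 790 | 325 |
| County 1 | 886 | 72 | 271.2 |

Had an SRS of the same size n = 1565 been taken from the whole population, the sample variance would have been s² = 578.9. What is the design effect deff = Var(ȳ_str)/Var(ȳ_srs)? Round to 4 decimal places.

0.7034

Var(ȳ_str) = Σ Wₕ²(1−fₕ)sₕ²/nₕ with Wₕ = Nₕ/14867:
  County 3: (2956/14867)²·(1−703/2956)·244.9/703 = 0.010496691
  County 2: (11025/14867)²·(1−790/11025)·325/790 = 0.21002744
  County 1: (886/14867)²·(1−72/886)·271.2/72 = 0.012290474
  → Var(ȳ_str) = 0.23281461.
Var(ȳ_srs) = (1 − 1565/14867)·578.9/1565 = 0.33096556.
deff = 0.23281461 / 0.33096556 = 0.7034.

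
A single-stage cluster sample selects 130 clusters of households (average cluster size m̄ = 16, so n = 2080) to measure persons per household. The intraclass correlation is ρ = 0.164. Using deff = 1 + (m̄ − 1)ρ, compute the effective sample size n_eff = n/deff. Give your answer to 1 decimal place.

601.2

deff = 1 + (16 − 1)·0.164 = 1 + 2.46 = 3.46.
n_eff = 2080 / 3.46 = 601.2.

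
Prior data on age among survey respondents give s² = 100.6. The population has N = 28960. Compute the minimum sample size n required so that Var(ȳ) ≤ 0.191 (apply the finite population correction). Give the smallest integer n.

Without fpc, n₀ = s²/D = 100.6/0.191 = 526.7016.
With fpc, (1 − n/N)·s²/n ≤ D requires n ≥ n₀/(1 + n₀/N) = 526.7016/(1 + 526.7016/28960) = 517.2935.
Rounding up, n = 518.

518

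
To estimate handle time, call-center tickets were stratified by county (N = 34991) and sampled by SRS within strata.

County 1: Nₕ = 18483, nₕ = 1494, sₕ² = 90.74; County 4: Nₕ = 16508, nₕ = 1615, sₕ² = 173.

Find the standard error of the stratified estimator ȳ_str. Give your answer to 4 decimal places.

Var(ȳ_str) = Σₕ Wₕ²(1 − fₕ)sₕ²/nₕ with Wₕ = Nₕ/N, N = 34991.
County 1: Wₕ = 0.52822154; term = 0.52822154²·(1 − 0.08083103)·90.74/1494 = 0.015576711.
County 4: Wₕ = 0.47177846; term = 0.47177846²·(1 − 0.09783135)·173/1615 = 0.021509857.
Sum = 0.037086568.
SE = √(0.037086568) = 0.1926.

0.1926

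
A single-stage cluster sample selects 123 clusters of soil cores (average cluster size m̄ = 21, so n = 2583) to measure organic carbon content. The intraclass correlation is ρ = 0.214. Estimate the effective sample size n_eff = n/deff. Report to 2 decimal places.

489.20

deff = 1 + (21 − 1)·0.214 = 1 + 4.28 = 5.28.
n_eff = 2583 / 5.28 = 489.20.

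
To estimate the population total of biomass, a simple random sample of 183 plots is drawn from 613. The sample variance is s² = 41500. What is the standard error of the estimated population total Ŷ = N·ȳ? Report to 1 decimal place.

7731.5

Var(Ŷ) = N²·Var(ȳ) = N²·(1 − n/N)·s²/n.
f = 183/613 = 0.29853181; Var(ȳ) = 0.70146819·41500/183 = 159.07612.
Var(Ŷ) = 613² · 159.07612 = 5.9775875 × 10^7.
SE(Ŷ) = √(5.9775875 × 10^7) = 7731.5.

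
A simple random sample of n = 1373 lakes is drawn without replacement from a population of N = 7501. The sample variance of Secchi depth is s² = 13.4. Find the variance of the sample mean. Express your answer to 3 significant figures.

Under SRS without replacement, Var(ȳ) = (1 − f)·s²/n with f = n/N = 1373/7501 = 0.18304226.
Var(ȳ) = (1 − 0.18304226)·13.4/1373 = 0.81695774·0.0097596504 = 0.0079732219.

0.00797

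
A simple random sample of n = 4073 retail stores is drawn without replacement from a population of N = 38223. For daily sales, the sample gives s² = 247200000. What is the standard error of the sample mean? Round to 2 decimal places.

Under SRS without replacement, Var(ȳ) = (1 − f)·s²/n with f = n/N = 4073/38223 = 0.10655888.
Var(ȳ) = (1 − 0.10655888)·247200000/4073 = 0.89344112·60692.364 = 54225.054.
SE(ȳ) = √(54225.054) = 232.86.

232.86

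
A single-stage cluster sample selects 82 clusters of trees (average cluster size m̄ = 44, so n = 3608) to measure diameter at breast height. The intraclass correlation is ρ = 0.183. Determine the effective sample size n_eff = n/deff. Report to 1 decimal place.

deff = 1 + (44 − 1)·0.183 = 1 + 7.869 = 8.869.
n_eff = 3608 / 8.869 = 406.8.

406.8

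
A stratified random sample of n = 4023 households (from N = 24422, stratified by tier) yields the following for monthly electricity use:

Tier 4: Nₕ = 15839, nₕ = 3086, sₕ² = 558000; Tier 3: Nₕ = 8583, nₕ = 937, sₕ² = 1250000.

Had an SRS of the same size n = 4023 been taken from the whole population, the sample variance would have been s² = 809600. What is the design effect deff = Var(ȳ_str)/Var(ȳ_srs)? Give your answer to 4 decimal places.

Var(ȳ_str) = Σ Wₕ²(1−fₕ)sₕ²/nₕ with Wₕ = Nₕ/24422:
  Tier 4: (15839/24422)²·(1−3086/15839)·558000/3086 = 61.237287
  Tier 3: (8583/24422)²·(1−937/8583)·1250000/937 = 146.7849
  → Var(ȳ_str) = 208.02219.
Var(ȳ_srs) = (1 − 4023/24422)·809600/4023 = 168.09242.
deff = 208.02219 / 168.09242 = 1.2375.

1.2375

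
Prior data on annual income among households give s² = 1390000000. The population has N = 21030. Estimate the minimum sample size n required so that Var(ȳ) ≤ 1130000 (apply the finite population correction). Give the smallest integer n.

1163

Without fpc, n₀ = s²/D = 1390000000/1130000 = 1230.0885.
With fpc, (1 − n/N)·s²/n ≤ D requires n ≥ n₀/(1 + n₀/N) = 1230.0885/(1 + 1230.0885/21030) = 1162.1140.
Rounding up, n = 1163.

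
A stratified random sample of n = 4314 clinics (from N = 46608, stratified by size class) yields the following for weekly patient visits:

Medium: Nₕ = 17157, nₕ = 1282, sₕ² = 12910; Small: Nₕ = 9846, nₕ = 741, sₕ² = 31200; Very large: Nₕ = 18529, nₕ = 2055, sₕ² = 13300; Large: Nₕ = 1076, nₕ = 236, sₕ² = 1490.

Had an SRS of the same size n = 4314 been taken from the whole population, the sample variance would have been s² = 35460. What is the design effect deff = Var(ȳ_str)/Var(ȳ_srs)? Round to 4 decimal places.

Var(ȳ_str) = Σ Wₕ²(1−fₕ)sₕ²/nₕ with Wₕ = Nₕ/46608:
  Medium: (17157/46608)²·(1−1282/17157)·12910/1282 = 1.2626191
  Small: (9846/46608)²·(1−741/9846)·31200/741 = 1.7376217
  Very large: (18529/46608)²·(1−2055/18529)·13300/2055 = 0.90943135
  Large: (1076/46608)²·(1−236/1076)·1490/236 = 0.0026269082
  → Var(ȳ_str) = 3.9122991.
Var(ȳ_srs) = (1 − 4314/46608)·35460/4314 = 7.4589361.
deff = 3.9122991 / 7.4589361 = 0.5245.

0.5245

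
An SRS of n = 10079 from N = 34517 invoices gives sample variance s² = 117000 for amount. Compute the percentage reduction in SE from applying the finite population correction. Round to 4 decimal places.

f = n/N = 10079/34517 = 0.29200104.
SE_no-fpc = √(s²/n) = 3.4070947; SE_fpc = √((1−f)s²/n) = 2.8668206.
Ratio = √(1−f) = 0.84142674. Reduction = 100·(1 − 0.84142674) = 15.8573%.

15.8573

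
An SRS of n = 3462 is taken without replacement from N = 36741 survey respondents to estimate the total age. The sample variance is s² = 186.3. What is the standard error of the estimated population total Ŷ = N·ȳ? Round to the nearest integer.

Var(Ŷ) = N²·Var(ȳ) = N²·(1 − n/N)·s²/n.
f = 3462/36741 = 0.09422716; Var(ȳ) = 0.90577284·186.3/3462 = 0.048742195.
Var(Ŷ) = 36741² · 0.048742195 = 6.5797142 × 10^7.
SE(Ŷ) = √(6.5797142 × 10^7) = 8112.

8112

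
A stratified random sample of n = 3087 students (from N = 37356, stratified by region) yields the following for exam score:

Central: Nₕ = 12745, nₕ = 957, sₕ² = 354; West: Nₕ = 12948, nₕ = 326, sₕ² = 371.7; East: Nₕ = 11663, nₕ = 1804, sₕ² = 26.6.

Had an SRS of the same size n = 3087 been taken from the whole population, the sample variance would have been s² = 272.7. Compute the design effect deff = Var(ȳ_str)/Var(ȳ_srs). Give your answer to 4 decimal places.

Var(ȳ_str) = Σ Wₕ²(1−fₕ)sₕ²/nₕ with Wₕ = Nₕ/37356:
  Central: (12745/37356)²·(1−957/12745)·354/957 = 0.039824521
  West: (12948/37356)²·(1−326/12948)·371.7/326 = 0.13353192
  East: (11663/37356)²·(1−1804/11663)·26.6/1804 = 0.0012149755
  → Var(ȳ_str) = 0.17457142.
Var(ȳ_srs) = (1 − 3087/37356)·272.7/3087 = 0.08103816.
deff = 0.17457142 / 0.08103816 = 2.1542.

2.1542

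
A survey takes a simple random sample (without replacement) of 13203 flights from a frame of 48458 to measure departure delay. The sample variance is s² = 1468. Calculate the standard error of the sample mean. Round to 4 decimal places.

Under SRS without replacement, Var(ȳ) = (1 − f)·s²/n with f = n/N = 13203/48458 = 0.27246275.
Var(ȳ) = (1 − 0.27246275)·1468/13203 = 0.72753725·0.11118685 = 0.080892576.
SE(ȳ) = √(0.080892576) = 0.2844.

0.2844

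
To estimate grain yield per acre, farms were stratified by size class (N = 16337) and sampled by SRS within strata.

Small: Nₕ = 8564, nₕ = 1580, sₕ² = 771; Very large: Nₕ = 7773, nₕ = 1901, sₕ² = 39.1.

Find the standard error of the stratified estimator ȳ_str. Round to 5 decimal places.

Var(ȳ_str) = Σₕ Wₕ²(1 − fₕ)sₕ²/nₕ with Wₕ = Nₕ/N, N = 16337.
Small: Wₕ = 0.52420885; term = 0.52420885²·(1 − 0.18449323)·771/1580 = 0.10935372.
Very large: Wₕ = 0.47579115; term = 0.47579115²·(1 − 0.24456452)·39.1/1901 = 0.0035174241.
Sum = 0.11287114.
SE = √(0.11287114) = 0.33596.

0.33596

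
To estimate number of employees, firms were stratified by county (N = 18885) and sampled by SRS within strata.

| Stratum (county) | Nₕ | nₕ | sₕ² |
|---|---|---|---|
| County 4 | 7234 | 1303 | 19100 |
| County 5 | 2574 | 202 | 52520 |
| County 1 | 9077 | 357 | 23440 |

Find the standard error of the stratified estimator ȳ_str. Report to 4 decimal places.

Var(ȳ_str) = Σₕ Wₕ²(1 − fₕ)sₕ²/nₕ with Wₕ = Nₕ/N, N = 18885.
County 4: Wₕ = 0.38305533; term = 0.38305533²·(1 − 0.18012165)·19100/1303 = 1.7634429.
County 5: Wₕ = 0.13629865; term = 0.13629865²·(1 − 0.07847708)·52520/202 = 4.4510513.
County 1: Wₕ = 0.48064602; term = 0.48064602²·(1 − 0.03933018)·23440/357 = 14.571835.
Sum = 20.786329.
SE = √(20.786329) = 4.5592.

4.5592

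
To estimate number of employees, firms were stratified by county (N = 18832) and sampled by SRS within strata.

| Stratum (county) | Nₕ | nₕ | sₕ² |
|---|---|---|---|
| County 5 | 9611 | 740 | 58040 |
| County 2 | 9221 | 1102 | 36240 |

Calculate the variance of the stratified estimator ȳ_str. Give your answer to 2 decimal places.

25.80

Var(ȳ_str) = Σₕ Wₕ²(1 − fₕ)sₕ²/nₕ with Wₕ = Nₕ/N, N = 18832.
County 5: Wₕ = 0.51035472; term = 0.51035472²·(1 − 0.07699511)·58040/740 = 18.855756.
County 2: Wₕ = 0.48964528; term = 0.48964528²·(1 − 0.11950981)·36240/1102 = 6.9421544.
Sum = 25.79791.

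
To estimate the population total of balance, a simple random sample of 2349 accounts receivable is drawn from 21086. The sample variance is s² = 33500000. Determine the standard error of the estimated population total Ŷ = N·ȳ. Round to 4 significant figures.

Var(Ŷ) = N²·Var(ȳ) = N²·(1 − n/N)·s²/n.
f = 2349/21086 = 0.11140093; Var(ȳ) = 0.88859907·33500000/2349 = 12672.656.
Var(Ŷ) = 21086² · 12672.656 = 5.6345087 × 10^12.
SE(Ŷ) = √(5.6345087 × 10^12) = 2.374 × 10^6.

2.374 × 10^6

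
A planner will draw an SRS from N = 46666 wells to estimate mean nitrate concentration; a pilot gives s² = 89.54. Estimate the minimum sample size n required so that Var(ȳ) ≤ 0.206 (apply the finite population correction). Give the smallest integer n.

431

Without fpc, n₀ = s²/D = 89.54/0.206 = 434.6602.
With fpc, (1 − n/N)·s²/n ≤ D requires n ≥ n₀/(1 + n₀/N) = 434.6602/(1 + 434.6602/46666) = 430.6490.
Rounding up, n = 431.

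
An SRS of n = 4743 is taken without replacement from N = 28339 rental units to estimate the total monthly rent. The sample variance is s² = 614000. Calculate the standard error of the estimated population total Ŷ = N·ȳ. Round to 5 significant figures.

Var(Ŷ) = N²·Var(ȳ) = N²·(1 − n/N)·s²/n.
f = 4743/28339 = 0.16736653; Var(ȳ) = 0.83263347·614000/4743 = 107.78768.
Var(Ŷ) = 28339² · 107.78768 = 8.656417 × 10^10.
SE(Ŷ) = √(8.656417 × 10^10) = 294220.

294220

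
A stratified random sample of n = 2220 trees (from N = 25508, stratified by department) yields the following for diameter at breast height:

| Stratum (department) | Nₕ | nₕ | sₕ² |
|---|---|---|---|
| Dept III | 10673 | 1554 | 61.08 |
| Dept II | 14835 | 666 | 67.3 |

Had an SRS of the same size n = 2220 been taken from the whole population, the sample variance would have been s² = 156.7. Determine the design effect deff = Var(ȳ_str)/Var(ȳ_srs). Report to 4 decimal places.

0.5978

Var(ȳ_str) = Σ Wₕ²(1−fₕ)sₕ²/nₕ with Wₕ = Nₕ/25508:
  Dept III: (10673/25508)²·(1−1554/10673)·61.08/1554 = 0.0058793447
  Dept II: (14835/25508)²·(1−666/14835)·67.3/666 = 0.032644857
  → Var(ȳ_str) = 0.038524202.
Var(ȳ_srs) = (1 − 2220/25508)·156.7/2220 = 0.064442415.
deff = 0.038524202 / 0.064442415 = 0.5978.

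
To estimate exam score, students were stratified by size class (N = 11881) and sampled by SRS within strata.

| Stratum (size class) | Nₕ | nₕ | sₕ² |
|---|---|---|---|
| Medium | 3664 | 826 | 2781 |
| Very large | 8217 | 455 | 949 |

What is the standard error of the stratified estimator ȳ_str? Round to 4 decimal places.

Var(ȳ_str) = Σₕ Wₕ²(1 − fₕ)sₕ²/nₕ with Wₕ = Nₕ/N, N = 11881.
Medium: Wₕ = 0.30839155; term = 0.30839155²·(1 − 0.22543668)·2781/826 = 0.24801777.
Very large: Wₕ = 0.69160845; term = 0.69160845²·(1 − 0.05537301)·949/455 = 0.94240102.
Sum = 1.1904188.
SE = √(1.1904188) = 1.0911.

1.0911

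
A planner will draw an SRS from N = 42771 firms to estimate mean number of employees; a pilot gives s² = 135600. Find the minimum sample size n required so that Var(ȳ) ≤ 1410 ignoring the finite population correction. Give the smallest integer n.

Without fpc, n₀ = s²/D = 135600/1410 = 96.1702.
Rounding up, n = 97.

97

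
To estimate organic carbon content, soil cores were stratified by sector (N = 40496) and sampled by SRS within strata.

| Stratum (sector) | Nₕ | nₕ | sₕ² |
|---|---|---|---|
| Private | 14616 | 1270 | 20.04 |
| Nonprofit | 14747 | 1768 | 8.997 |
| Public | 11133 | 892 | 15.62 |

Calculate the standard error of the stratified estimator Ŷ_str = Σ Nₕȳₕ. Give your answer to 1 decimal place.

Var(Ŷ_str) = Σₕ Nₕ²(1 − fₕ)sₕ²/nₕ.
Private: 14616²·(1 − 1270/14616)·20.04/1270 = 3.0780357 × 10^6.
Nonprofit: 14747²·(1 − 1768/14747)·8.997/1768 = 974003.17.
Public: 11133²·(1 − 892/11133)·15.62/892 = 1.9965066 × 10^6.
Sum = 6.0485455 × 10^6.
SE = √(6.0485455 × 10^6) = 2459.4.

2459.4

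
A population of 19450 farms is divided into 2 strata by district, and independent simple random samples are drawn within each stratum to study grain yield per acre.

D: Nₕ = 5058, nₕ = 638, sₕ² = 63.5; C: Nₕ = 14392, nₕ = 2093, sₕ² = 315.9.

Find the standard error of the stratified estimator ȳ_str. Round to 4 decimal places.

0.2766

Var(ȳ_str) = Σₕ Wₕ²(1 − fₕ)sₕ²/nₕ with Wₕ = Nₕ/N, N = 19450.
D: Wₕ = 0.26005141; term = 0.26005141²·(1 − 0.12613681)·63.5/638 = 0.0058818633.
C: Wₕ = 0.73994859; term = 0.73994859²·(1 − 0.14542802)·315.9/2093 = 0.07062072.
Sum = 0.076502583.
SE = √(0.076502583) = 0.2766.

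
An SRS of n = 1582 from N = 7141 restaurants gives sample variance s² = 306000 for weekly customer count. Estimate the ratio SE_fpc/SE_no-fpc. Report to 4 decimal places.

0.8823

f = n/N = 1582/7141 = 0.22153760.
SE_no-fpc = √(s²/n) = 13.907769; SE_fpc = √((1−f)s²/n) = 12.270897.
Ratio = √(1−f) = 0.88230516.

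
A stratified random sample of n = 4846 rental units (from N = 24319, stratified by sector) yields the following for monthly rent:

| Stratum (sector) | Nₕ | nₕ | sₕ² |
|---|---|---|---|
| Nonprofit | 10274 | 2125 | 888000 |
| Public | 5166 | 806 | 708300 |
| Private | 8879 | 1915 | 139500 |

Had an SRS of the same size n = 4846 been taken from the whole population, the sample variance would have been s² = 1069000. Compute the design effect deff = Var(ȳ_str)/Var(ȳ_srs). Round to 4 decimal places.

0.5675

Var(ȳ_str) = Σ Wₕ²(1−fₕ)sₕ²/nₕ with Wₕ = Nₕ/24319:
  Nonprofit: (10274/24319)²·(1−2125/10274)·888000/2125 = 59.157047
  Public: (5166/24319)²·(1−806/5166)·708300/806 = 33.468147
  Private: (8879/24319)²·(1−1915/8879)·139500/1915 = 7.6161734
  → Var(ȳ_str) = 100.24137.
Var(ȳ_srs) = (1 − 4846/24319)·1069000/4846 = 176.63691.
deff = 100.24137 / 176.63691 = 0.5675.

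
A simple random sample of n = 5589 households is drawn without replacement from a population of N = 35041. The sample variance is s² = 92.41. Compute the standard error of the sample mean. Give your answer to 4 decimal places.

Under SRS without replacement, Var(ȳ) = (1 − f)·s²/n with f = n/N = 5589/35041 = 0.15949887.
Var(ȳ) = (1 − 0.15949887)·92.41/5589 = 0.84050113·0.016534264 = 0.013897067.
SE(ȳ) = √(0.013897067) = 0.1179.

0.1179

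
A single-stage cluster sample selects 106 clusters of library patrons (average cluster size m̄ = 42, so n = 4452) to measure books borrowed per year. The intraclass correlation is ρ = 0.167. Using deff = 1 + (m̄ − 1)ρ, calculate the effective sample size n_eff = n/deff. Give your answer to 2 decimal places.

567.35

deff = 1 + (42 − 1)·0.167 = 1 + 6.847 = 7.847.
n_eff = 4452 / 7.847 = 567.35.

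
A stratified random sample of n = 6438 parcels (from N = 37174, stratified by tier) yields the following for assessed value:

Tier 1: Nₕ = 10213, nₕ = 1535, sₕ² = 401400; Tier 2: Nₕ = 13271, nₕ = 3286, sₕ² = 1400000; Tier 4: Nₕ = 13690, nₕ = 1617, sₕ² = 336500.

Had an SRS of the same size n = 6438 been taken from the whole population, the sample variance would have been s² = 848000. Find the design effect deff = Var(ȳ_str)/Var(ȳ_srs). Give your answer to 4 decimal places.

0.7577

Var(ȳ_str) = Σ Wₕ²(1−fₕ)sₕ²/nₕ with Wₕ = Nₕ/37174:
  Tier 1: (10213/37174)²·(1−1535/10213)·401400/1535 = 16.771171
  Tier 2: (13271/37174)²·(1−3286/13271)·1400000/3286 = 40.853908
  Tier 4: (13690/37174)²·(1−1617/13690)·336500/1617 = 24.889439
  → Var(ȳ_str) = 82.514518.
Var(ȳ_srs) = (1 − 6438/37174)·848000/6438 = 108.90628.
deff = 82.514518 / 108.90628 = 0.7577.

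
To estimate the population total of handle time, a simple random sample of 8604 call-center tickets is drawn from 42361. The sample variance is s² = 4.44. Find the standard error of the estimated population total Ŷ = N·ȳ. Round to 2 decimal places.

859.03

Var(Ŷ) = N²·Var(ȳ) = N²·(1 − n/N)·s²/n.
f = 8604/42361 = 0.20311135; Var(ȳ) = 0.79688865·4.44/8604 = 4.1122566 × 10^-4.
Var(Ŷ) = 42361² · (4.1122566 × 10^-4) = 737925.66.
SE(Ŷ) = √(737925.66) = 859.03.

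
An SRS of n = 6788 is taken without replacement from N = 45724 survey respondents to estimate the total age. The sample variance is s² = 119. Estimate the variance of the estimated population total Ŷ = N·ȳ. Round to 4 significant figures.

Var(Ŷ) = N²·Var(ȳ) = N²·(1 − n/N)·s²/n.
f = 6788/45724 = 0.14845595; Var(ȳ) = 0.85154405·119/6788 = 0.014928365.
Var(Ŷ) = 45724² · 0.014928365 = 3.1210496 × 10^7.

3.121 × 10^7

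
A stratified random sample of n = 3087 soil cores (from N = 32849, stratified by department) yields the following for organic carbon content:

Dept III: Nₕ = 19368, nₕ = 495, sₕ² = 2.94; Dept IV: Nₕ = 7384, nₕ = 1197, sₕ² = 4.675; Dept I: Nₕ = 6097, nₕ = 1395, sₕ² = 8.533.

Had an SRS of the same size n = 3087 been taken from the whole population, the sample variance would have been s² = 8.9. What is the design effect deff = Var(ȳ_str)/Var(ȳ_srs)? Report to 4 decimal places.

0.8958

Var(ȳ_str) = Σ Wₕ²(1−fₕ)sₕ²/nₕ with Wₕ = Nₕ/32849:
  Dept III: (19368/32849)²·(1−495/19368)·2.94/495 = 0.0020119795
  Dept IV: (7384/32849)²·(1−1197/7384)·4.675/1197 = 1.653541 × 10^-4
  Dept I: (6097/32849)²·(1−1395/6097)·8.533/1395 = 1.6251073 × 10^-4
  → Var(ȳ_str) = 0.0023398443.
Var(ȳ_srs) = (1 − 3087/32849)·8.9/3087 = 0.0026121213.
deff = 0.0023398443 / 0.0026121213 = 0.8958.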